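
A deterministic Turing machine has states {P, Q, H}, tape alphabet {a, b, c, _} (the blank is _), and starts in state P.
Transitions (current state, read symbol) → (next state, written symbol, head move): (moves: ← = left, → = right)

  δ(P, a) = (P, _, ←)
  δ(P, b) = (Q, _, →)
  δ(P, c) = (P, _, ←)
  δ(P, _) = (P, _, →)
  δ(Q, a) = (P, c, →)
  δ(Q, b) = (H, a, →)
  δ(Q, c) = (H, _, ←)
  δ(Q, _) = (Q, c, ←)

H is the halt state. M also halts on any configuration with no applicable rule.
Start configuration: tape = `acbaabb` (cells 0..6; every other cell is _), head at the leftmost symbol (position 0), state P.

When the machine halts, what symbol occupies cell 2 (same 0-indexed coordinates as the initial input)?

_

P | _[a]cbaabb_   read a → write _, move ←, go to P
P | [_]_cbaabb_   read _ → write _, move →, go to P
P | _[_]cbaabb_   read _ → write _, move →, go to P
P | __[c]baabb_   read c → write _, move ←, go to P
P | _[_]_baabb_   read _ → write _, move →, go to P
P | __[_]baabb_   read _ → write _, move →, go to P
P | ___[b]aabb_   read b → write _, move →, go to Q
Q | ____[a]abb_   read a → write c, move →, go to P
P | ____c[a]bb_   read a → write _, move ←, go to P
P | ____[c]_bb_   read c → write _, move ←, go to P
P | ___[_]__bb_   read _ → write _, move →, go to P
P | ____[_]_bb_   read _ → write _, move →, go to P
P | _____[_]bb_   read _ → write _, move →, go to P
P | ______[b]b_   read b → write _, move →, go to Q
Q | _______[b]_   read b → write a, move →, go to H
H | _______a[_]
Cell 2 holds _ when M halts.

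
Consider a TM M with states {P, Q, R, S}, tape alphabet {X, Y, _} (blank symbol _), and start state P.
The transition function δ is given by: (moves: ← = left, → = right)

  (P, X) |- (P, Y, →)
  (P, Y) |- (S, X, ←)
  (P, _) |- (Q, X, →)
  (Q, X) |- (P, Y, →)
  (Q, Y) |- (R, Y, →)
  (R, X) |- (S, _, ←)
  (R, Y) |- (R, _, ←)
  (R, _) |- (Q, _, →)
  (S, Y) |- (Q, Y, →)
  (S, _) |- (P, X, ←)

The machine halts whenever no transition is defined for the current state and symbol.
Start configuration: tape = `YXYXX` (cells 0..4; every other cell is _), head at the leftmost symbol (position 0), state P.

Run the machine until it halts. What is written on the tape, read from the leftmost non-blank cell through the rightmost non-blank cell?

P | __[Y]XYXX__   read Y → write X, move ←, go to S
S | _[_]XXYXX__   read _ → write X, move ←, go to P
P | [_]XXXYXX__   read _ → write X, move →, go to Q
Q | X[X]XXYXX__   read X → write Y, move →, go to P
P | XY[X]XYXX__   read X → write Y, move →, go to P
P | XYY[X]YXX__   read X → write Y, move →, go to P
P | XYYY[Y]XX__   read Y → write X, move ←, go to S
S | XYY[Y]XXX__   read Y → write Y, move →, go to Q
Q | XYYY[X]XX__   read X → write Y, move →, go to P
P | XYYYY[X]X__   read X → write Y, move →, go to P
P | XYYYYY[X]__   read X → write Y, move →, go to P
P | XYYYYYY[_]_   read _ → write X, move →, go to Q
Q | XYYYYYYX[_]
The non-blank tape span at halt is XYYYYYYX.

XYYYYYYX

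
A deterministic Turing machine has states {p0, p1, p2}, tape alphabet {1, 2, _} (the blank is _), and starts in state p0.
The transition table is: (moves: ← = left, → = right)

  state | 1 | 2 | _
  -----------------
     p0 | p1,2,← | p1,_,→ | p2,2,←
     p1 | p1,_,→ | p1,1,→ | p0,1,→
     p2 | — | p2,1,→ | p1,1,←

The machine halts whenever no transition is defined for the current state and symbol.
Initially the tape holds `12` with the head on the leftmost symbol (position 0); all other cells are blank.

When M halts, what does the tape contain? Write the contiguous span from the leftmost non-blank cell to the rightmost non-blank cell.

p0 | _[1]2__   read 1 → write 2, move ←, go to p1
p1 | [_]22__   read _ → write 1, move →, go to p0
p0 | 1[2]2__   read 2 → write _, move →, go to p1
p1 | 1_[2]__   read 2 → write 1, move →, go to p1
p1 | 1_1[_]_   read _ → write 1, move →, go to p0
p0 | 1_11[_]   read _ → write 2, move ←, go to p2
p2 | 1_1[1]2
The non-blank tape span at halt is 1_112.

1_112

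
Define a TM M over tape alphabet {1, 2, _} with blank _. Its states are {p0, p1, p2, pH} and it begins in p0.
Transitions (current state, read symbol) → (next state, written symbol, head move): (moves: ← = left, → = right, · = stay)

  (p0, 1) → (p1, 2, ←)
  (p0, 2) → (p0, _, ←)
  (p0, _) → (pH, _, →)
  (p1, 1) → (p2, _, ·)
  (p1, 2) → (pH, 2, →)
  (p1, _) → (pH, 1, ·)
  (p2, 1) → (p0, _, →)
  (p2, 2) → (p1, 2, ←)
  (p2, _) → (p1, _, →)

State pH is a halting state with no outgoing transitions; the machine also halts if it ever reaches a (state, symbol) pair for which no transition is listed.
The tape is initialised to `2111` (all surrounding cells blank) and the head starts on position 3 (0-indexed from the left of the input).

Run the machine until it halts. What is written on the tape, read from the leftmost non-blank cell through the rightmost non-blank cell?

p0 | 211[1]_   read 1 → write 2, move ←, go to p1
p1 | 21[1]2_   read 1 → write _, move ·, go to p2
p2 | 21[_]2_   read _ → write _, move →, go to p1
p1 | 21_[2]_   read 2 → write 2, move →, go to pH
pH | 21_2[_]
The non-blank tape span at halt is 21_2.

21_2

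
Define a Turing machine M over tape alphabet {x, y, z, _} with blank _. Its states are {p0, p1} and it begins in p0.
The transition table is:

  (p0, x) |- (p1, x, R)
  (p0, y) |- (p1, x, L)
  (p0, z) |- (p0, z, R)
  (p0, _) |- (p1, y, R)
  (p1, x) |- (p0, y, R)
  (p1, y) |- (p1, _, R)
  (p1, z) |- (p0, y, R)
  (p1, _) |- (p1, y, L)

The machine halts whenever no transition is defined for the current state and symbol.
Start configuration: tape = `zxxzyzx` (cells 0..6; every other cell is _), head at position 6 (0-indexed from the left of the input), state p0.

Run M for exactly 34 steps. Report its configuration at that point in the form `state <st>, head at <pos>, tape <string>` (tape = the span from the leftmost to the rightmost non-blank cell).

state p1, head at 8, tape zxxzy___yxyy

state=p0 head=6 tape=zxxzyz[x]_____   (p0,x)→(p1,x,R)
state=p1 head=7 tape=zxxzyzx[_]____   (p1,_)→(p1,y,L)
state=p1 head=6 tape=zxxzyz[x]y____   (p1,x)→(p0,y,R)
state=p0 head=7 tape=zxxzyzy[y]____   (p0,y)→(p1,x,L)
state=p1 head=6 tape=zxxzyz[y]x____   (p1,y)→(p1,_,R)
state=p1 head=7 tape=zxxzyz_[x]____   (p1,x)→(p0,y,R)
state=p0 head=8 tape=zxxzyz_y[_]___   (p0,_)→(p1,y,R)
state=p1 head=9 tape=zxxzyz_yy[_]__   (p1,_)→(p1,y,L)
state=p1 head=8 tape=zxxzyz_y[y]y__   (p1,y)→(p1,_,R)
state=p1 head=9 tape=zxxzyz_y_[y]__   (p1,y)→(p1,_,R)
state=p1 head=10 tape=zxxzyz_y__[_]_   (p1,_)→(p1,y,L)
state=p1 head=9 tape=zxxzyz_y_[_]y_   (p1,_)→(p1,y,L)
state=p1 head=8 tape=zxxzyz_y[_]yy_   (p1,_)→(p1,y,L)
state=p1 head=7 tape=zxxzyz_[y]yyy_   (p1,y)→(p1,_,R)
state=p1 head=8 tape=zxxzyz__[y]yy_   (p1,y)→(p1,_,R)
state=p1 head=9 tape=zxxzyz___[y]y_   (p1,y)→(p1,_,R)
state=p1 head=10 tape=zxxzyz____[y]_   (p1,y)→(p1,_,R)
state=p1 head=11 tape=zxxzyz_____[_]   (p1,_)→(p1,y,L)
state=p1 head=10 tape=zxxzyz____[_]y   (p1,_)→(p1,y,L)
state=p1 head=9 tape=zxxzyz___[_]yy   (p1,_)→(p1,y,L)
state=p1 head=8 tape=zxxzyz__[_]yyy   (p1,_)→(p1,y,L)
state=p1 head=7 tape=zxxzyz_[_]yyyy   (p1,_)→(p1,y,L)
state=p1 head=6 tape=zxxzyz[_]yyyyy   (p1,_)→(p1,y,L)
state=p1 head=5 tape=zxxzy[z]yyyyyy   (p1,z)→(p0,y,R)
state=p0 head=6 tape=zxxzyy[y]yyyyy   (p0,y)→(p1,x,L)
state=p1 head=5 tape=zxxzy[y]xyyyyy   (p1,y)→(p1,_,R)
state=p1 head=6 tape=zxxzy_[x]yyyyy   (p1,x)→(p0,y,R)
state=p0 head=7 tape=zxxzy_y[y]yyyy   (p0,y)→(p1,x,L)
state=p1 head=6 tape=zxxzy_[y]xyyyy   (p1,y)→(p1,_,R)
state=p1 head=7 tape=zxxzy__[x]yyyy   (p1,x)→(p0,y,R)
state=p0 head=8 tape=zxxzy__y[y]yyy   (p0,y)→(p1,x,L)
state=p1 head=7 tape=zxxzy__[y]xyyy   (p1,y)→(p1,_,R)
state=p1 head=8 tape=zxxzy___[x]yyy   (p1,x)→(p0,y,R)
state=p0 head=9 tape=zxxzy___y[y]yy   (p0,y)→(p1,x,L)
state=p1 head=8 tape=zxxzy___[y]xyy
After 34 steps: state p1, head at 8, tape zxxzy___yxyy.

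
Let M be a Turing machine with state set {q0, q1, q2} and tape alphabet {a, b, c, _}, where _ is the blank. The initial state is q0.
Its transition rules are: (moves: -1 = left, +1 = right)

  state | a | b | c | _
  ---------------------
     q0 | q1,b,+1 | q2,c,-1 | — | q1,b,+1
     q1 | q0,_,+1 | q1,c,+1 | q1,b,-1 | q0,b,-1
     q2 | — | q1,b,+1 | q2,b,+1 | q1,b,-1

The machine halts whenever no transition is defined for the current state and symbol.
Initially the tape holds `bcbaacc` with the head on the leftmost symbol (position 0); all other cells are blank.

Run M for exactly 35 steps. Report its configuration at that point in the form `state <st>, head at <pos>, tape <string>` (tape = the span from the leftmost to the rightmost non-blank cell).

state=q0 head=0 tape=_____[b]cbaacc   (q0,b)→(q2,c,-1)
state=q2 head=-1 tape=____[_]ccbaacc   (q2,_)→(q1,b,-1)
state=q1 head=-2 tape=___[_]bccbaacc   (q1,_)→(q0,b,-1)
state=q0 head=-3 tape=__[_]bbccbaacc   (q0,_)→(q1,b,+1)
state=q1 head=-2 tape=__b[b]bccbaacc   (q1,b)→(q1,c,+1)
state=q1 head=-1 tape=__bc[b]ccbaacc   (q1,b)→(q1,c,+1)
state=q1 head=0 tape=__bcc[c]cbaacc   (q1,c)→(q1,b,-1)
state=q1 head=-1 tape=__bc[c]bcbaacc   (q1,c)→(q1,b,-1)
state=q1 head=-2 tape=__b[c]bbcbaacc   (q1,c)→(q1,b,-1)
state=q1 head=-3 tape=__[b]bbbcbaacc   (q1,b)→(q1,c,+1)
state=q1 head=-2 tape=__c[b]bbcbaacc   (q1,b)→(q1,c,+1)
state=q1 head=-1 tape=__cc[b]bcbaacc   (q1,b)→(q1,c,+1)
state=q1 head=0 tape=__ccc[b]cbaacc   (q1,b)→(q1,c,+1)
state=q1 head=1 tape=__cccc[c]baacc   (q1,c)→(q1,b,-1)
state=q1 head=0 tape=__ccc[c]bbaacc   (q1,c)→(q1,b,-1)
state=q1 head=-1 tape=__cc[c]bbbaacc   (q1,c)→(q1,b,-1)
state=q1 head=-2 tape=__c[c]bbbbaacc   (q1,c)→(q1,b,-1)
state=q1 head=-3 tape=__[c]bbbbbaacc   (q1,c)→(q1,b,-1)
state=q1 head=-4 tape=_[_]bbbbbbaacc   (q1,_)→(q0,b,-1)
state=q0 head=-5 tape=[_]bbbbbbbaacc   (q0,_)→(q1,b,+1)
state=q1 head=-4 tape=b[b]bbbbbbaacc   (q1,b)→(q1,c,+1)
state=q1 head=-3 tape=bc[b]bbbbbaacc   (q1,b)→(q1,c,+1)
state=q1 head=-2 tape=bcc[b]bbbbaacc   (q1,b)→(q1,c,+1)
state=q1 head=-1 tape=bccc[b]bbbaacc   (q1,b)→(q1,c,+1)
state=q1 head=0 tape=bcccc[b]bbaacc   (q1,b)→(q1,c,+1)
state=q1 head=1 tape=bccccc[b]baacc   (q1,b)→(q1,c,+1)
state=q1 head=2 tape=bcccccc[b]aacc   (q1,b)→(q1,c,+1)
state=q1 head=3 tape=bccccccc[a]acc   (q1,a)→(q0,_,+1)
state=q0 head=4 tape=bccccccc_[a]cc   (q0,a)→(q1,b,+1)
state=q1 head=5 tape=bccccccc_b[c]c   (q1,c)→(q1,b,-1)
state=q1 head=4 tape=bccccccc_[b]bc   (q1,b)→(q1,c,+1)
state=q1 head=5 tape=bccccccc_c[b]c   (q1,b)→(q1,c,+1)
state=q1 head=6 tape=bccccccc_cc[c]   (q1,c)→(q1,b,-1)
state=q1 head=5 tape=bccccccc_c[c]b   (q1,c)→(q1,b,-1)
state=q1 head=4 tape=bccccccc_[c]bb   (q1,c)→(q1,b,-1)
state=q1 head=3 tape=bccccccc[_]bbb
After 35 steps: state q1, head at 3, tape bccccccc_bbb.

state q1, head at 3, tape bccccccc_bbb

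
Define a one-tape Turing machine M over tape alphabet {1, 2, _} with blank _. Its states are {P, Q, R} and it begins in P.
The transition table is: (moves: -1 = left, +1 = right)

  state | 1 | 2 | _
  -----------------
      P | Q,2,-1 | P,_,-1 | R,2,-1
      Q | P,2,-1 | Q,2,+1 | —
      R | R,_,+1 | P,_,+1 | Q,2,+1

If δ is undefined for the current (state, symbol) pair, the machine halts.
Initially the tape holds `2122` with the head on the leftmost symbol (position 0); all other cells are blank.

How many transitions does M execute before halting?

4

P | __[2]122   read 2 → write _, move -1, go to P
P | _[_]_122   read _ → write 2, move -1, go to R
R | [_]2_122   read _ → write 2, move +1, go to Q
Q | 2[2]_122   read 2 → write 2, move +1, go to Q
Q | 22[_]122
M halts after 4 transitions.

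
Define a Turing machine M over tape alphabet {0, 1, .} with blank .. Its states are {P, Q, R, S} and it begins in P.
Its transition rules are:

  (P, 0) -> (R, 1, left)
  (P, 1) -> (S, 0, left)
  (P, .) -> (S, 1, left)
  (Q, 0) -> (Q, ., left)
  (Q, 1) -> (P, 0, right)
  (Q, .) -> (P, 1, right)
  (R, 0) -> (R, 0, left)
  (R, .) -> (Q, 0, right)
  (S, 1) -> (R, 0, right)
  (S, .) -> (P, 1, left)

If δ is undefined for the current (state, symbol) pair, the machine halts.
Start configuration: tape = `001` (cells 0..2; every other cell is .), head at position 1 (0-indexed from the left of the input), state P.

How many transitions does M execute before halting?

8

state=P head=1 tape=..0[0]1   (P,0)→(R,1,left)
state=R head=0 tape=..[0]11   (R,0)→(R,0,left)
state=R head=-1 tape=.[.]011   (R,.)→(Q,0,right)
state=Q head=0 tape=.0[0]11   (Q,0)→(Q,.,left)
state=Q head=-1 tape=.[0].11   (Q,0)→(Q,.,left)
state=Q head=-2 tape=[.]..11   (Q,.)→(P,1,right)
state=P head=-1 tape=1[.].11   (P,.)→(S,1,left)
state=S head=-2 tape=[1]1.11   (S,1)→(R,0,right)
state=R head=-1 tape=0[1].11
M halts after 8 transitions.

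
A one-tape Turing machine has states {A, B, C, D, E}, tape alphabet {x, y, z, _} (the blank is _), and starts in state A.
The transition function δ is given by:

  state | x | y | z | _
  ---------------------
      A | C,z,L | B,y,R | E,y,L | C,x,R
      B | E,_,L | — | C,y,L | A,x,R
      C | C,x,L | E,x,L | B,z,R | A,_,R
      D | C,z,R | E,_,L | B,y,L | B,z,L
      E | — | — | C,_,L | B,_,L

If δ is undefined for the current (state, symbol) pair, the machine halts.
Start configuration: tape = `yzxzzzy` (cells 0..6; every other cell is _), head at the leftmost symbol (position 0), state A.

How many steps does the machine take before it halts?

state=A head=0 tape=____[y]zxzzzy   (A,y)→(B,y,R)
state=B head=1 tape=____y[z]xzzzy   (B,z)→(C,y,L)
state=C head=0 tape=____[y]yxzzzy   (C,y)→(E,x,L)
state=E head=-1 tape=___[_]xyxzzzy   (E,_)→(B,_,L)
state=B head=-2 tape=__[_]_xyxzzzy   (B,_)→(A,x,R)
state=A head=-1 tape=__x[_]xyxzzzy   (A,_)→(C,x,R)
state=C head=0 tape=__xx[x]yxzzzy   (C,x)→(C,x,L)
state=C head=-1 tape=__x[x]xyxzzzy   (C,x)→(C,x,L)
state=C head=-2 tape=__[x]xxyxzzzy   (C,x)→(C,x,L)
state=C head=-3 tape=_[_]xxxyxzzzy   (C,_)→(A,_,R)
state=A head=-2 tape=__[x]xxyxzzzy   (A,x)→(C,z,L)
state=C head=-3 tape=_[_]zxxyxzzzy   (C,_)→(A,_,R)
state=A head=-2 tape=__[z]xxyxzzzy   (A,z)→(E,y,L)
state=E head=-3 tape=_[_]yxxyxzzzy   (E,_)→(B,_,L)
state=B head=-4 tape=[_]_yxxyxzzzy   (B,_)→(A,x,R)
state=A head=-3 tape=x[_]yxxyxzzzy   (A,_)→(C,x,R)
state=C head=-2 tape=xx[y]xxyxzzzy   (C,y)→(E,x,L)
state=E head=-3 tape=x[x]xxxyxzzzy
M halts after 17 transitions.

17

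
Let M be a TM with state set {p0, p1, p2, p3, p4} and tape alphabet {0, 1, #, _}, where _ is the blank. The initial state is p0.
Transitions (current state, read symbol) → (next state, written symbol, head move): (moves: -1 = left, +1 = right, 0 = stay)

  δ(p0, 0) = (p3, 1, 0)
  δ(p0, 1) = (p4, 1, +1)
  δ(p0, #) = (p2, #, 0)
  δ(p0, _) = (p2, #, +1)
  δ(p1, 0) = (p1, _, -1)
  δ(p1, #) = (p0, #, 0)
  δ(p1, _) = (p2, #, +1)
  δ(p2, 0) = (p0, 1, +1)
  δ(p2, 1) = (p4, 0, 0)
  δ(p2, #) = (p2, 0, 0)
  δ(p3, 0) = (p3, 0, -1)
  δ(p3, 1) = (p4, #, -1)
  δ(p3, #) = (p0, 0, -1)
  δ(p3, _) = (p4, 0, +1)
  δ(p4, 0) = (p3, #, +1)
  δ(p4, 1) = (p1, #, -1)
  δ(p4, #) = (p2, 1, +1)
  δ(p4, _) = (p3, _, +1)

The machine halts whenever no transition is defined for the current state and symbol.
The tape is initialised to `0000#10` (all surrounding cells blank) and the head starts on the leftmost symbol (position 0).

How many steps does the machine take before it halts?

state=p0 head=0 tape=_[0]000#10   (p0,0)→(p3,1,0)
state=p3 head=0 tape=_[1]000#10   (p3,1)→(p4,#,-1)
state=p4 head=-1 tape=[_]#000#10   (p4,_)→(p3,_,+1)
state=p3 head=0 tape=_[#]000#10   (p3,#)→(p0,0,-1)
state=p0 head=-1 tape=[_]0000#10   (p0,_)→(p2,#,+1)
state=p2 head=0 tape=#[0]000#10   (p2,0)→(p0,1,+1)
state=p0 head=1 tape=#1[0]00#10   (p0,0)→(p3,1,0)
state=p3 head=1 tape=#1[1]00#10   (p3,1)→(p4,#,-1)
state=p4 head=0 tape=#[1]#00#10   (p4,1)→(p1,#,-1)
state=p1 head=-1 tape=[#]##00#10   (p1,#)→(p0,#,0)
state=p0 head=-1 tape=[#]##00#10   (p0,#)→(p2,#,0)
state=p2 head=-1 tape=[#]##00#10   (p2,#)→(p2,0,0)
state=p2 head=-1 tape=[0]##00#10   (p2,0)→(p0,1,+1)
state=p0 head=0 tape=1[#]#00#10   (p0,#)→(p2,#,0)
state=p2 head=0 tape=1[#]#00#10   (p2,#)→(p2,0,0)
state=p2 head=0 tape=1[0]#00#10   (p2,0)→(p0,1,+1)
state=p0 head=1 tape=11[#]00#10   (p0,#)→(p2,#,0)
state=p2 head=1 tape=11[#]00#10   (p2,#)→(p2,0,0)
state=p2 head=1 tape=11[0]00#10   (p2,0)→(p0,1,+1)
state=p0 head=2 tape=111[0]0#10   (p0,0)→(p3,1,0)
state=p3 head=2 tape=111[1]0#10   (p3,1)→(p4,#,-1)
state=p4 head=1 tape=11[1]#0#10   (p4,1)→(p1,#,-1)
state=p1 head=0 tape=1[1]##0#10
M halts after 22 transitions.

22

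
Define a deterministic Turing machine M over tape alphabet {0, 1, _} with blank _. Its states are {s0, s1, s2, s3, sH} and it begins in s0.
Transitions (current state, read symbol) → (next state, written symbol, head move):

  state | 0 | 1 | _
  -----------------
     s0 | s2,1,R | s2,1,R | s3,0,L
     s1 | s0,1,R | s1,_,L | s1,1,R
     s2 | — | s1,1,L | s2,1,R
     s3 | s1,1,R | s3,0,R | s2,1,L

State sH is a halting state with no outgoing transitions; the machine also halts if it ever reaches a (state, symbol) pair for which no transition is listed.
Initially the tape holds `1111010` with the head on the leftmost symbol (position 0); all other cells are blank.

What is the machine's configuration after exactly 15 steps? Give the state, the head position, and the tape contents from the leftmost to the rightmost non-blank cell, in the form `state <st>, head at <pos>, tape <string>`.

state s1, head at -1, tape 11___1010

state=s0 head=0 tape=__[1]111010   (s0,1)→(s2,1,R)
state=s2 head=1 tape=__1[1]11010   (s2,1)→(s1,1,L)
state=s1 head=0 tape=__[1]111010   (s1,1)→(s1,_,L)
state=s1 head=-1 tape=_[_]_111010   (s1,_)→(s1,1,R)
state=s1 head=0 tape=_1[_]111010   (s1,_)→(s1,1,R)
state=s1 head=1 tape=_11[1]11010   (s1,1)→(s1,_,L)
state=s1 head=0 tape=_1[1]_11010   (s1,1)→(s1,_,L)
state=s1 head=-1 tape=_[1]__11010   (s1,1)→(s1,_,L)
state=s1 head=-2 tape=[_]___11010   (s1,_)→(s1,1,R)
state=s1 head=-1 tape=1[_]__11010   (s1,_)→(s1,1,R)
state=s1 head=0 tape=11[_]_11010   (s1,_)→(s1,1,R)
state=s1 head=1 tape=111[_]11010   (s1,_)→(s1,1,R)
state=s1 head=2 tape=1111[1]1010   (s1,1)→(s1,_,L)
state=s1 head=1 tape=111[1]_1010   (s1,1)→(s1,_,L)
state=s1 head=0 tape=11[1]__1010   (s1,1)→(s1,_,L)
state=s1 head=-1 tape=1[1]___1010
After 15 steps: state s1, head at -1, tape 11___1010.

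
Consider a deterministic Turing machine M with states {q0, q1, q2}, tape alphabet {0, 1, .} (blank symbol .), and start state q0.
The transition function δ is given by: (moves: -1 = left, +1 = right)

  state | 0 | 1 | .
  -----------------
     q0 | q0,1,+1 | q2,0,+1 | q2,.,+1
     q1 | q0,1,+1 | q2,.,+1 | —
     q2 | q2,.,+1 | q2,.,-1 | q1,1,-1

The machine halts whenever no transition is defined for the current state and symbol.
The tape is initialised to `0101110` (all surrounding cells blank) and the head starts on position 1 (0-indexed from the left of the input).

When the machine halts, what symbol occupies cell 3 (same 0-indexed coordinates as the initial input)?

.

q0 | 0[1]01110   read 1 → write 0, move +1, go to q2
q2 | 00[0]1110   read 0 → write ., move +1, go to q2
q2 | 00.[1]110   read 1 → write ., move -1, go to q2
q2 | 00[.].110   read . → write 1, move -1, go to q1
q1 | 0[0]1.110   read 0 → write 1, move +1, go to q0
q0 | 01[1].110   read 1 → write 0, move +1, go to q2
q2 | 010[.]110   read . → write 1, move -1, go to q1
q1 | 01[0]1110   read 0 → write 1, move +1, go to q0
q0 | 011[1]110   read 1 → write 0, move +1, go to q2
q2 | 0110[1]10   read 1 → write ., move -1, go to q2
q2 | 011[0].10   read 0 → write ., move +1, go to q2
q2 | 011.[.]10   read . → write 1, move -1, go to q1
q1 | 011[.]110
Cell 3 holds . when M halts.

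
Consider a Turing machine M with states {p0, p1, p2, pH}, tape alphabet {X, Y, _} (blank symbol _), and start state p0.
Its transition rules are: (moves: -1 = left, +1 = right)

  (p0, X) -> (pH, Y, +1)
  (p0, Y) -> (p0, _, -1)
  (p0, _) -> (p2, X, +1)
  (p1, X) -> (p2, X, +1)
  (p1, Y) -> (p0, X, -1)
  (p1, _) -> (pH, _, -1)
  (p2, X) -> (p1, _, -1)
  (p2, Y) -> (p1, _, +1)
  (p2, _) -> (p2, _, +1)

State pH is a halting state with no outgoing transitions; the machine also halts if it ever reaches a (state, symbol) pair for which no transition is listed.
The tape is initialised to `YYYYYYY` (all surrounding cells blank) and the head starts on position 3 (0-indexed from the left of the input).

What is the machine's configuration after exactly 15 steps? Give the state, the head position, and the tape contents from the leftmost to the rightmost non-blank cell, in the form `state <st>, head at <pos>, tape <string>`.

state p2, head at 6, tape X____X_Y

state=p0 head=3 tape=_YYY[Y]YYY   (p0,Y)→(p0,_,-1)
state=p0 head=2 tape=_YY[Y]_YYY   (p0,Y)→(p0,_,-1)
state=p0 head=1 tape=_Y[Y]__YYY   (p0,Y)→(p0,_,-1)
state=p0 head=0 tape=_[Y]___YYY   (p0,Y)→(p0,_,-1)
state=p0 head=-1 tape=[_]____YYY   (p0,_)→(p2,X,+1)
state=p2 head=0 tape=X[_]___YYY   (p2,_)→(p2,_,+1)
state=p2 head=1 tape=X_[_]__YYY   (p2,_)→(p2,_,+1)
state=p2 head=2 tape=X__[_]_YYY   (p2,_)→(p2,_,+1)
state=p2 head=3 tape=X___[_]YYY   (p2,_)→(p2,_,+1)
state=p2 head=4 tape=X____[Y]YY   (p2,Y)→(p1,_,+1)
state=p1 head=5 tape=X_____[Y]Y   (p1,Y)→(p0,X,-1)
state=p0 head=4 tape=X____[_]XY   (p0,_)→(p2,X,+1)
state=p2 head=5 tape=X____X[X]Y   (p2,X)→(p1,_,-1)
state=p1 head=4 tape=X____[X]_Y   (p1,X)→(p2,X,+1)
state=p2 head=5 tape=X____X[_]Y   (p2,_)→(p2,_,+1)
state=p2 head=6 tape=X____X_[Y]
After 15 steps: state p2, head at 6, tape X____X_Y.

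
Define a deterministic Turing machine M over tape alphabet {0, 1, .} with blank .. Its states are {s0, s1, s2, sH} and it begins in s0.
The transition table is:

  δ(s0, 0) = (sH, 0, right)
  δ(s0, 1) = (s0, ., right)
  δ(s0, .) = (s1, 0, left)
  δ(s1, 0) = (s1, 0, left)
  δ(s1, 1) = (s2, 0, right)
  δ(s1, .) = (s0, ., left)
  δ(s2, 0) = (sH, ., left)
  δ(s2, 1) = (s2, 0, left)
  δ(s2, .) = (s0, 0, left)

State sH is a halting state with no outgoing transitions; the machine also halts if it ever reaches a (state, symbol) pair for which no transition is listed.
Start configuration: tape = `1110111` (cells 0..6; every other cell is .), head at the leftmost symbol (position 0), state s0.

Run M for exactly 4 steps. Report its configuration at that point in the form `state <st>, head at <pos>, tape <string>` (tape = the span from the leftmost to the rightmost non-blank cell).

state=s0 head=0 tape=[1]110111   (s0,1)→(s0,.,right)
state=s0 head=1 tape=.[1]10111   (s0,1)→(s0,.,right)
state=s0 head=2 tape=..[1]0111   (s0,1)→(s0,.,right)
state=s0 head=3 tape=...[0]111   (s0,0)→(sH,0,right)
state=sH head=4 tape=...0[1]11
After 4 steps: state sH, head at 4, tape 0111.

state sH, head at 4, tape 0111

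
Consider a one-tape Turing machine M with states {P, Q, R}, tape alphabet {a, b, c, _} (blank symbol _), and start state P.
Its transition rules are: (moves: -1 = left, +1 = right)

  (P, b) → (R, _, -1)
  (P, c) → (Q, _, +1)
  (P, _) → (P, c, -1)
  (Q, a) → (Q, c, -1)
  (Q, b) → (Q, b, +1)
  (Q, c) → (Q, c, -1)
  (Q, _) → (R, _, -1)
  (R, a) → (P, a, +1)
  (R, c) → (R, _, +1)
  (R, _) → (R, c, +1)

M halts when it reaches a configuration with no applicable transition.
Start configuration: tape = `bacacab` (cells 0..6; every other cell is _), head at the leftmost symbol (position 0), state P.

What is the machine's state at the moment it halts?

state=P head=0 tape=_[b]acacab   (P,b)→(R,_,-1)
state=R head=-1 tape=[_]_acacab   (R,_)→(R,c,+1)
state=R head=0 tape=c[_]acacab   (R,_)→(R,c,+1)
state=R head=1 tape=cc[a]cacab   (R,a)→(P,a,+1)
state=P head=2 tape=cca[c]acab   (P,c)→(Q,_,+1)
state=Q head=3 tape=cca_[a]cab   (Q,a)→(Q,c,-1)
state=Q head=2 tape=cca[_]ccab   (Q,_)→(R,_,-1)
state=R head=1 tape=cc[a]_ccab   (R,a)→(P,a,+1)
state=P head=2 tape=cca[_]ccab   (P,_)→(P,c,-1)
state=P head=1 tape=cc[a]cccab
No transition is defined for (P, a); M halts in state P.

P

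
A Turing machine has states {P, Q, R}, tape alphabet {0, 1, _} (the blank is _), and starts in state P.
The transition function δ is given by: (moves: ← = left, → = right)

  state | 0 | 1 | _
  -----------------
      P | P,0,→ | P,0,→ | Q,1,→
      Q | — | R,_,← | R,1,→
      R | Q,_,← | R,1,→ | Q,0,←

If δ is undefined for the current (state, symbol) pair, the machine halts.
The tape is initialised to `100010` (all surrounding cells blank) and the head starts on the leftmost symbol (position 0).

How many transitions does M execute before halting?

P | [1]00010___   read 1 → write 0, move →, go to P
P | 0[0]0010___   read 0 → write 0, move →, go to P
P | 00[0]010___   read 0 → write 0, move →, go to P
P | 000[0]10___   read 0 → write 0, move →, go to P
P | 0000[1]0___   read 1 → write 0, move →, go to P
P | 00000[0]___   read 0 → write 0, move →, go to P
P | 000000[_]__   read _ → write 1, move →, go to Q
Q | 0000001[_]_   read _ → write 1, move →, go to R
R | 00000011[_]   read _ → write 0, move ←, go to Q
Q | 0000001[1]0   read 1 → write _, move ←, go to R
R | 000000[1]_0   read 1 → write 1, move →, go to R
R | 0000001[_]0   read _ → write 0, move ←, go to Q
Q | 000000[1]00   read 1 → write _, move ←, go to R
R | 00000[0]_00   read 0 → write _, move ←, go to Q
Q | 0000[0]__00
M halts after 14 transitions.

14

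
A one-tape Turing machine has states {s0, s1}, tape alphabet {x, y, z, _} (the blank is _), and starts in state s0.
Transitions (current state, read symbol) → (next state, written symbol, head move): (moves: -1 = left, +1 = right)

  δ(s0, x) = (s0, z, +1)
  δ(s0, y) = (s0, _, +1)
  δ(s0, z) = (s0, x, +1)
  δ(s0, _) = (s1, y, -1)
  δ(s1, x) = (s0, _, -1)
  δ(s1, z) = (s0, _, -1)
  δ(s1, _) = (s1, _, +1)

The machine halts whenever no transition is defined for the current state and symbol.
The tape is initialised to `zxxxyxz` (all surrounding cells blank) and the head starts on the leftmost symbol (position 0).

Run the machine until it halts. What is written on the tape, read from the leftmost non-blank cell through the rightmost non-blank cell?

y_yyyy_yy

state=s0 head=0 tape=__[z]xxxyxz_   (s0,z)→(s0,x,+1)
state=s0 head=1 tape=__x[x]xxyxz_   (s0,x)→(s0,z,+1)
state=s0 head=2 tape=__xz[x]xyxz_   (s0,x)→(s0,z,+1)
state=s0 head=3 tape=__xzz[x]yxz_   (s0,x)→(s0,z,+1)
state=s0 head=4 tape=__xzzz[y]xz_   (s0,y)→(s0,_,+1)
state=s0 head=5 tape=__xzzz_[x]z_   (s0,x)→(s0,z,+1)
state=s0 head=6 tape=__xzzz_z[z]_   (s0,z)→(s0,x,+1)
state=s0 head=7 tape=__xzzz_zx[_]   (s0,_)→(s1,y,-1)
state=s1 head=6 tape=__xzzz_z[x]y   (s1,x)→(s0,_,-1)
state=s0 head=5 tape=__xzzz_[z]_y   (s0,z)→(s0,x,+1)
state=s0 head=6 tape=__xzzz_x[_]y   (s0,_)→(s1,y,-1)
state=s1 head=5 tape=__xzzz_[x]yy   (s1,x)→(s0,_,-1)
state=s0 head=4 tape=__xzzz[_]_yy   (s0,_)→(s1,y,-1)
state=s1 head=3 tape=__xzz[z]y_yy   (s1,z)→(s0,_,-1)
state=s0 head=2 tape=__xz[z]_y_yy   (s0,z)→(s0,x,+1)
state=s0 head=3 tape=__xzx[_]y_yy   (s0,_)→(s1,y,-1)
state=s1 head=2 tape=__xz[x]yy_yy   (s1,x)→(s0,_,-1)
state=s0 head=1 tape=__x[z]_yy_yy   (s0,z)→(s0,x,+1)
state=s0 head=2 tape=__xx[_]yy_yy   (s0,_)→(s1,y,-1)
state=s1 head=1 tape=__x[x]yyy_yy   (s1,x)→(s0,_,-1)
state=s0 head=0 tape=__[x]_yyy_yy   (s0,x)→(s0,z,+1)
state=s0 head=1 tape=__z[_]yyy_yy   (s0,_)→(s1,y,-1)
state=s1 head=0 tape=__[z]yyyy_yy   (s1,z)→(s0,_,-1)
state=s0 head=-1 tape=_[_]_yyyy_yy   (s0,_)→(s1,y,-1)
state=s1 head=-2 tape=[_]y_yyyy_yy   (s1,_)→(s1,_,+1)
state=s1 head=-1 tape=_[y]_yyyy_yy
The non-blank tape span at halt is y_yyyy_yy.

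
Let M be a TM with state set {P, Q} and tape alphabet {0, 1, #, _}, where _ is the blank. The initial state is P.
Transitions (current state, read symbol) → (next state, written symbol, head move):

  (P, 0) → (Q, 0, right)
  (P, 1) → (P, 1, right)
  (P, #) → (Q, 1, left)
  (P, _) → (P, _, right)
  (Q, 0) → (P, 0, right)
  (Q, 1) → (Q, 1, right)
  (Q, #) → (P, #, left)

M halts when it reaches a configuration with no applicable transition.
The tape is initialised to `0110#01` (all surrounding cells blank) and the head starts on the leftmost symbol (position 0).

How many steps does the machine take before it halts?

state=P head=0 tape=[0]110#01_   (P,0)→(Q,0,right)
state=Q head=1 tape=0[1]10#01_   (Q,1)→(Q,1,right)
state=Q head=2 tape=01[1]0#01_   (Q,1)→(Q,1,right)
state=Q head=3 tape=011[0]#01_   (Q,0)→(P,0,right)
state=P head=4 tape=0110[#]01_   (P,#)→(Q,1,left)
state=Q head=3 tape=011[0]101_   (Q,0)→(P,0,right)
state=P head=4 tape=0110[1]01_   (P,1)→(P,1,right)
state=P head=5 tape=01101[0]1_   (P,0)→(Q,0,right)
state=Q head=6 tape=011010[1]_   (Q,1)→(Q,1,right)
state=Q head=7 tape=0110101[_]
M halts after 9 transitions.

9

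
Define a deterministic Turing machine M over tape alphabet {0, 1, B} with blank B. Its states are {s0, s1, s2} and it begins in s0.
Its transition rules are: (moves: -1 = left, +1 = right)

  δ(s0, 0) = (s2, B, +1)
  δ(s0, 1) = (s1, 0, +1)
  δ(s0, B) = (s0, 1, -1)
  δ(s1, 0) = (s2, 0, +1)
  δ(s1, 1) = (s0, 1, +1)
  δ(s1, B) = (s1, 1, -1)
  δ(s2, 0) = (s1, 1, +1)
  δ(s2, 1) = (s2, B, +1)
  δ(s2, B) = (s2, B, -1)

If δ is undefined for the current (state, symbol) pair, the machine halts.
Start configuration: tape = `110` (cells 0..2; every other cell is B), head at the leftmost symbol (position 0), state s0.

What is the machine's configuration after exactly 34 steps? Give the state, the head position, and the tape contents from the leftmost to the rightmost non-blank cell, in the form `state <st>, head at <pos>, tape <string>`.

state=s0 head=0 tape=[1]10BBB   (s0,1)→(s1,0,+1)
state=s1 head=1 tape=0[1]0BBB   (s1,1)→(s0,1,+1)
state=s0 head=2 tape=01[0]BBB   (s0,0)→(s2,B,+1)
state=s2 head=3 tape=01B[B]BB   (s2,B)→(s2,B,-1)
state=s2 head=2 tape=01[B]BBB   (s2,B)→(s2,B,-1)
state=s2 head=1 tape=0[1]BBBB   (s2,1)→(s2,B,+1)
state=s2 head=2 tape=0B[B]BBB   (s2,B)→(s2,B,-1)
state=s2 head=1 tape=0[B]BBBB   (s2,B)→(s2,B,-1)
state=s2 head=0 tape=[0]BBBBB   (s2,0)→(s1,1,+1)
state=s1 head=1 tape=1[B]BBBB   (s1,B)→(s1,1,-1)
state=s1 head=0 tape=[1]1BBBB   (s1,1)→(s0,1,+1)
state=s0 head=1 tape=1[1]BBBB   (s0,1)→(s1,0,+1)
state=s1 head=2 tape=10[B]BBB   (s1,B)→(s1,1,-1)
state=s1 head=1 tape=1[0]1BBB   (s1,0)→(s2,0,+1)
state=s2 head=2 tape=10[1]BBB   (s2,1)→(s2,B,+1)
state=s2 head=3 tape=10B[B]BB   (s2,B)→(s2,B,-1)
state=s2 head=2 tape=10[B]BBB   (s2,B)→(s2,B,-1)
state=s2 head=1 tape=1[0]BBBB   (s2,0)→(s1,1,+1)
state=s1 head=2 tape=11[B]BBB   (s1,B)→(s1,1,-1)
state=s1 head=1 tape=1[1]1BBB   (s1,1)→(s0,1,+1)
state=s0 head=2 tape=11[1]BBB   (s0,1)→(s1,0,+1)
state=s1 head=3 tape=110[B]BB   (s1,B)→(s1,1,-1)
state=s1 head=2 tape=11[0]1BB   (s1,0)→(s2,0,+1)
state=s2 head=3 tape=110[1]BB   (s2,1)→(s2,B,+1)
state=s2 head=4 tape=110B[B]B   (s2,B)→(s2,B,-1)
state=s2 head=3 tape=110[B]BB   (s2,B)→(s2,B,-1)
state=s2 head=2 tape=11[0]BBB   (s2,0)→(s1,1,+1)
state=s1 head=3 tape=111[B]BB   (s1,B)→(s1,1,-1)
state=s1 head=2 tape=11[1]1BB   (s1,1)→(s0,1,+1)
state=s0 head=3 tape=111[1]BB   (s0,1)→(s1,0,+1)
state=s1 head=4 tape=1110[B]B   (s1,B)→(s1,1,-1)
state=s1 head=3 tape=111[0]1B   (s1,0)→(s2,0,+1)
state=s2 head=4 tape=1110[1]B   (s2,1)→(s2,B,+1)
state=s2 head=5 tape=1110B[B]   (s2,B)→(s2,B,-1)
state=s2 head=4 tape=1110[B]B
After 34 steps: state s2, head at 4, tape 1110.

state s2, head at 4, tape 1110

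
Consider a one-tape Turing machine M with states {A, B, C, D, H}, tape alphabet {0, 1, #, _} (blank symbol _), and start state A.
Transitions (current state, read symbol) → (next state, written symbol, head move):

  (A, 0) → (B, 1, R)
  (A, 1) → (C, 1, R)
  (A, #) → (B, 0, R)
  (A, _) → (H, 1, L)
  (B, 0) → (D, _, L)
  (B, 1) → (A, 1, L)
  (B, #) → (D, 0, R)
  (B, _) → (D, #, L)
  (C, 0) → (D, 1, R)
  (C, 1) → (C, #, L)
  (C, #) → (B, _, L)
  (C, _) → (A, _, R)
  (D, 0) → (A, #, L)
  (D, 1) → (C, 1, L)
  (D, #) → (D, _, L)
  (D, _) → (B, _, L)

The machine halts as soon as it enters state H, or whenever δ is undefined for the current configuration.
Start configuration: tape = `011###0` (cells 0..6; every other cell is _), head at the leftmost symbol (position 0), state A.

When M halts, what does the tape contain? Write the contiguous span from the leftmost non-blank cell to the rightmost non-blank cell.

A | _[0]11###0   read 0 → write 1, move R, go to B
B | _1[1]1###0   read 1 → write 1, move L, go to A
A | _[1]11###0   read 1 → write 1, move R, go to C
C | _1[1]1###0   read 1 → write #, move L, go to C
C | _[1]#1###0   read 1 → write #, move L, go to C
C | [_]##1###0   read _ → write _, move R, go to A
A | _[#]#1###0   read # → write 0, move R, go to B
B | _0[#]1###0   read # → write 0, move R, go to D
D | _00[1]###0   read 1 → write 1, move L, go to C
C | _0[0]1###0   read 0 → write 1, move R, go to D
D | _01[1]###0   read 1 → write 1, move L, go to C
C | _0[1]1###0   read 1 → write #, move L, go to C
C | _[0]#1###0   read 0 → write 1, move R, go to D
D | _1[#]1###0   read # → write _, move L, go to D
D | _[1]_1###0   read 1 → write 1, move L, go to C
C | [_]1_1###0   read _ → write _, move R, go to A
A | _[1]_1###0   read 1 → write 1, move R, go to C
C | _1[_]1###0   read _ → write _, move R, go to A
A | _1_[1]###0   read 1 → write 1, move R, go to C
C | _1_1[#]##0   read # → write _, move L, go to B
B | _1_[1]_##0   read 1 → write 1, move L, go to A
A | _1[_]1_##0   read _ → write 1, move L, go to H
H | _[1]11_##0
The non-blank tape span at halt is 111_##0.

111_##0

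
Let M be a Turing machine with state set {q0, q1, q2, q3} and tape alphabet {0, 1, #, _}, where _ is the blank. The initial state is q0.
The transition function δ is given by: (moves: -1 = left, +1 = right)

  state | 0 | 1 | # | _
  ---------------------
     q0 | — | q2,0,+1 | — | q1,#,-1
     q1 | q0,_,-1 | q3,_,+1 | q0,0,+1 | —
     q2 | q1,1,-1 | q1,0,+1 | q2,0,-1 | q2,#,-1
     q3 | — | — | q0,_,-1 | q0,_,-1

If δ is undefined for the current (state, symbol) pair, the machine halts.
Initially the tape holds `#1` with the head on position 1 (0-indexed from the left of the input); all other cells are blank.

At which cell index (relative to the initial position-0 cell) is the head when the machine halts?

state=q0 head=1 tape=__#[1]_   (q0,1)→(q2,0,+1)
state=q2 head=2 tape=__#0[_]   (q2,_)→(q2,#,-1)
state=q2 head=1 tape=__#[0]#   (q2,0)→(q1,1,-1)
state=q1 head=0 tape=__[#]1#   (q1,#)→(q0,0,+1)
state=q0 head=1 tape=__0[1]#   (q0,1)→(q2,0,+1)
state=q2 head=2 tape=__00[#]   (q2,#)→(q2,0,-1)
state=q2 head=1 tape=__0[0]0   (q2,0)→(q1,1,-1)
state=q1 head=0 tape=__[0]10   (q1,0)→(q0,_,-1)
state=q0 head=-1 tape=_[_]_10   (q0,_)→(q1,#,-1)
state=q1 head=-2 tape=[_]#_10
At halt the head is at cell -2.

-2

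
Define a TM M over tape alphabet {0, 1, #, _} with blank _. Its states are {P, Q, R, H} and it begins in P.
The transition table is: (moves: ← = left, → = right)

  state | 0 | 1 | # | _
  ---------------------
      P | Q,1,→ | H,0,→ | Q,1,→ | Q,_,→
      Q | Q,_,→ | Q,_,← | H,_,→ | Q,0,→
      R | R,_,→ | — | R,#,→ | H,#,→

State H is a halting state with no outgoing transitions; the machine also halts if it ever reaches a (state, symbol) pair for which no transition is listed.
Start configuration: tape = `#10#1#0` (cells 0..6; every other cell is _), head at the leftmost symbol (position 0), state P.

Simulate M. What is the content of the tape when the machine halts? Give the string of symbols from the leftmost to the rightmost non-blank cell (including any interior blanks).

state=P head=0 tape=_[#]10#1#0   (P,#)→(Q,1,→)
state=Q head=1 tape=_1[1]0#1#0   (Q,1)→(Q,_,←)
state=Q head=0 tape=_[1]_0#1#0   (Q,1)→(Q,_,←)
state=Q head=-1 tape=[_]__0#1#0   (Q,_)→(Q,0,→)
state=Q head=0 tape=0[_]_0#1#0   (Q,_)→(Q,0,→)
state=Q head=1 tape=00[_]0#1#0   (Q,_)→(Q,0,→)
state=Q head=2 tape=000[0]#1#0   (Q,0)→(Q,_,→)
state=Q head=3 tape=000_[#]1#0   (Q,#)→(H,_,→)
state=H head=4 tape=000__[1]#0
The non-blank tape span at halt is 000__1#0.

000__1#0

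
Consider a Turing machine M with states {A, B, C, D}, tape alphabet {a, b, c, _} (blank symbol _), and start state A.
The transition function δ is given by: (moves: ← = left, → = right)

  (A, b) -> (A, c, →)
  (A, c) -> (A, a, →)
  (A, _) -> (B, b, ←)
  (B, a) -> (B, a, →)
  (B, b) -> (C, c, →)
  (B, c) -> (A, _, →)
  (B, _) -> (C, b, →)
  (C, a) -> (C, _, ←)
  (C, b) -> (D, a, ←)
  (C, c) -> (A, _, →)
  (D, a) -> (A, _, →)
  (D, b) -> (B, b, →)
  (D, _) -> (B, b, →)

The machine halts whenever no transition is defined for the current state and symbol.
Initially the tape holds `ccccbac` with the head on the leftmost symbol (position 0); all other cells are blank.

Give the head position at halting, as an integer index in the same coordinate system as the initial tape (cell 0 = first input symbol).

A | [c]cccbac   read c → write a, move →, go to A
A | a[c]ccbac   read c → write a, move →, go to A
A | aa[c]cbac   read c → write a, move →, go to A
A | aaa[c]bac   read c → write a, move →, go to A
A | aaaa[b]ac   read b → write c, move →, go to A
A | aaaac[a]c
At halt the head is at cell 5.

5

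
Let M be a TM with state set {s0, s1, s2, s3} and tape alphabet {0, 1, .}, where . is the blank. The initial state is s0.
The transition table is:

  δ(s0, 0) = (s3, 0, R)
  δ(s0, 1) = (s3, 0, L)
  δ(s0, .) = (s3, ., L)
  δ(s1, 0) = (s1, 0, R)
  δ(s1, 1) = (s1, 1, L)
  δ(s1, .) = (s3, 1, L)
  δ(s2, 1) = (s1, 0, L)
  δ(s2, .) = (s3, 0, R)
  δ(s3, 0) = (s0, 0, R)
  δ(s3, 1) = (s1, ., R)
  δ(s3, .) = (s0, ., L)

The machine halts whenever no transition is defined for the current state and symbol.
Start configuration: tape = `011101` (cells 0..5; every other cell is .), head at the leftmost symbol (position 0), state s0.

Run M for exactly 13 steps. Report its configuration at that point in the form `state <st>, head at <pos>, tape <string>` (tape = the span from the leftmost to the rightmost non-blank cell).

s0 | [0]11101   read 0 → write 0, move R, go to s3
s3 | 0[1]1101   read 1 → write ., move R, go to s1
s1 | 0.[1]101   read 1 → write 1, move L, go to s1
s1 | 0[.]1101   read . → write 1, move L, go to s3
s3 | [0]11101   read 0 → write 0, move R, go to s0
s0 | 0[1]1101   read 1 → write 0, move L, go to s3
s3 | [0]01101   read 0 → write 0, move R, go to s0
s0 | 0[0]1101   read 0 → write 0, move R, go to s3
s3 | 00[1]101   read 1 → write ., move R, go to s1
s1 | 00.[1]01   read 1 → write 1, move L, go to s1
s1 | 00[.]101   read . → write 1, move L, go to s3
s3 | 0[0]1101   read 0 → write 0, move R, go to s0
s0 | 00[1]101   read 1 → write 0, move L, go to s3
s3 | 0[0]0101
After 13 steps: state s3, head at 1, tape 000101.

state s3, head at 1, tape 000101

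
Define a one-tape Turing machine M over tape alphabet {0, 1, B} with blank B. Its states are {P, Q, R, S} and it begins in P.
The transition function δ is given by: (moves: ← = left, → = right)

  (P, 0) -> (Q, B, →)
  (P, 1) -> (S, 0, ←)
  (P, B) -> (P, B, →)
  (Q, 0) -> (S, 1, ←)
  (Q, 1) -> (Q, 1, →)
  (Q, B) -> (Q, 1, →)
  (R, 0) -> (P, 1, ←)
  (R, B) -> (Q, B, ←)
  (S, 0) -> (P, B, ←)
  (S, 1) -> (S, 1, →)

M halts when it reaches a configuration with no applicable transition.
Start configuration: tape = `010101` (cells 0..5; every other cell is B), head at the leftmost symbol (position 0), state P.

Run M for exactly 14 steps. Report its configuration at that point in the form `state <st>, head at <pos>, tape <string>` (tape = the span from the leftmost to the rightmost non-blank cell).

state S, head at 0, tape 0BBB1

P | [0]10101   read 0 → write B, move →, go to Q
Q | B[1]0101   read 1 → write 1, move →, go to Q
Q | B1[0]101   read 0 → write 1, move ←, go to S
S | B[1]1101   read 1 → write 1, move →, go to S
S | B1[1]101   read 1 → write 1, move →, go to S
S | B11[1]01   read 1 → write 1, move →, go to S
S | B111[0]1   read 0 → write B, move ←, go to P
P | B11[1]B1   read 1 → write 0, move ←, go to S
S | B1[1]0B1   read 1 → write 1, move →, go to S
S | B11[0]B1   read 0 → write B, move ←, go to P
P | B1[1]BB1   read 1 → write 0, move ←, go to S
S | B[1]0BB1   read 1 → write 1, move →, go to S
S | B1[0]BB1   read 0 → write B, move ←, go to P
P | B[1]BBB1   read 1 → write 0, move ←, go to S
S | [B]0BBB1
After 14 steps: state S, head at 0, tape 0BBB1.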